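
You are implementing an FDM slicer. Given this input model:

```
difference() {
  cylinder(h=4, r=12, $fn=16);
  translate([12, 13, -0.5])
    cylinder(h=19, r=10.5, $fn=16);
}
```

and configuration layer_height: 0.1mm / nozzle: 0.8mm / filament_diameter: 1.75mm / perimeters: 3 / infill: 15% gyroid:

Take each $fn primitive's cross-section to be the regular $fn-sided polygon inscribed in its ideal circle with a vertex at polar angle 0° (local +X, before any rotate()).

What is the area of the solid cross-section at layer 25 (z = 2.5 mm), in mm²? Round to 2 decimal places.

At z = 2.5 mm: the r=12 cylinder gives a regular 16-gon of circumradius 12 (constant along its height) (area = (16/2)·12.000²·sin(360°/16) = 440.85 mm²); the cylinder at (12, 13): section is a regular 16-gon, circumradius r=10.5 (area = (16/2)·10.500²·sin(360°/16) = 337.53 mm²); After the difference (first − rest): starting from the r=12 cylinder (440.85 mm²), the r=10.5 cylinder at (12, 13) partially overlaps it — only the 41.14 mm² overlap (of its 337.53 mm²) is removed, clipping the outline — area = 399.71 mm². Overall, the cross-section is a single solid region. Net area = 399.71 mm².

399.71 mm²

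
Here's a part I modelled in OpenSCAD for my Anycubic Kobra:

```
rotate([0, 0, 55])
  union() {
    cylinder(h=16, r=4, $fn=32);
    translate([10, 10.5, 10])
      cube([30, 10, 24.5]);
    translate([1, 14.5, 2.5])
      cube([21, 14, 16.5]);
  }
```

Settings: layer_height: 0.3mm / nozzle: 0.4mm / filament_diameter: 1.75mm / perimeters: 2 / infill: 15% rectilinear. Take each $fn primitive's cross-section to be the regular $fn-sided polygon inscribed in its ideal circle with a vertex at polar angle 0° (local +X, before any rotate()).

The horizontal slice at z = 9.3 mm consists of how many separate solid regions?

At z = 9.3 mm: the r=4 cylinder contributes a regular 32-gon of circumradius 4; the cube at (10, 10.5) does not reach this height (z outside [10, 34.5]); the cube at (1, 14.5) is present — its section is the full 21×14 rectangle; Merging all regions: the 2 present regions are separate (no shared area or edge), so areas and boundary lengths simply add and each stays a separate island — 2 connected regions; (rotated 55° about Z; rotation is an isometry so areas/perimeters/island counts are preserved). The result has 2 disconnected regions.

2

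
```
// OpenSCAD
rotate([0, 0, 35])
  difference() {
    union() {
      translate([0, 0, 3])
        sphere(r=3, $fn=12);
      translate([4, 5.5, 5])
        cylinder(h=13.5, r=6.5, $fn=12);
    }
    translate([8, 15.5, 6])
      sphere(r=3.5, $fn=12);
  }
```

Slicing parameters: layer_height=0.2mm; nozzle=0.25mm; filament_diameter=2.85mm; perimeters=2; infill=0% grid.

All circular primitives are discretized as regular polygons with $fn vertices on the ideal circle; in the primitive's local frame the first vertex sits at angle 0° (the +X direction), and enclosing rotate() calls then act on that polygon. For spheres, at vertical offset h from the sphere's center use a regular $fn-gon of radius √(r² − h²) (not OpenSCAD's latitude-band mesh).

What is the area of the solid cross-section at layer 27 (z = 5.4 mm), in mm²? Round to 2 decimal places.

133.41 mm²

At z = 5.4 mm: the r=3 sphere contributes a regular 12-gon of circumradius √(3²−2.4²) = 1.800 (area = (12/2)·1.800²·sin(360°/12) = 9.72 mm²); the cylinder at (4, 5.5): section is a regular 12-gon, circumradius r=6.5 (area = (12/2)·6.500²·sin(360°/12) = 126.75 mm²); Merging all regions: the regions partially overlap — summed areas 136.47 mm² minus the doubly-counted overlap 3.06 mm² gives 133.41 mm² — area = 133.41 mm²; the r=3.5 sphere at (8, 15.5) slices to a regular 12-gon of circumradius 3.448 (√(r²−h²) with h=0.6 from center) (area = (12/2)·3.448²·sin(360°/12) = 35.67 mm²); Subtracting the remaining from the first: starting from the result so far (133.41 mm²), the r=3.5 sphere at (8, 15.5) misses the remaining region (no effect) — area = 133.41 mm²; (rotated 35° about Z; rotation is an isometry so areas/perimeters/island counts are preserved). Overall, the cross-section is a single solid region. Net area = 133.41 mm².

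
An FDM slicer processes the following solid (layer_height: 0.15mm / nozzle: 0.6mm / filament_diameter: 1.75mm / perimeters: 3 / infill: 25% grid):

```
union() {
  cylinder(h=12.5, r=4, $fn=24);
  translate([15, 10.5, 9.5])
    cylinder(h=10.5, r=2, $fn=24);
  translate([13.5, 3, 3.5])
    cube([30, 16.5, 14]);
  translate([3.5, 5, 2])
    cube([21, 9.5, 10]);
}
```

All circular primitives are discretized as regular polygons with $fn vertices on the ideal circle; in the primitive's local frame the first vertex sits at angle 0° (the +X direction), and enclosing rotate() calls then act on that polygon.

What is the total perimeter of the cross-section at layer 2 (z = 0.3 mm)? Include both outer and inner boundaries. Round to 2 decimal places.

25.06 mm

At z = 0.3 mm: the r=4 cylinder contributes a regular 24-gon of circumradius 4 (perimeter = 2·24·4.000·sin(180°/24) = 25.06 mm); the cylinder at (15, 10.5) is not intersected at this z (z outside [9.5, 20]); the cube at (13.5, 3) is not intersected at this z (z outside [3.5, 17.5]); the cube at (3.5, 5) is not intersected at this z (z outside [2, 12]); Merging all regions: only the r=4 cylinder is present, so the union is just that shape — boundary = 25.06 mm. Overall, the cross-section is a single solid region. Total boundary length (outer) = 25.06 mm.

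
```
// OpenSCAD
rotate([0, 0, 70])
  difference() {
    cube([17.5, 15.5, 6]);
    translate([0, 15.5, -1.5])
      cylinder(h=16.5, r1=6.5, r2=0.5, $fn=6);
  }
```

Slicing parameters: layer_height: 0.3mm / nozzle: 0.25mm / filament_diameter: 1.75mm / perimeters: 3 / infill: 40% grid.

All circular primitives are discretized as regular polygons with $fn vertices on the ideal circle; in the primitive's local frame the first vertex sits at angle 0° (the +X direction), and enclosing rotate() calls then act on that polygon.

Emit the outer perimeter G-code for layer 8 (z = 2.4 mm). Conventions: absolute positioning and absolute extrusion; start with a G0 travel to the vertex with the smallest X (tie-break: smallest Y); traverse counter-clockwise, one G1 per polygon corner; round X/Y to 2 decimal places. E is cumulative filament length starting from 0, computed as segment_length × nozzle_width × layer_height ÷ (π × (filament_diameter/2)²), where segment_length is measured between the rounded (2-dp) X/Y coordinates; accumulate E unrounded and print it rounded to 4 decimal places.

G0 X-12.83 Y10.08 Z2.40
G1 X-9.56 Y6.18 E0.1587
G1 X-10.43 Y3.80 E0.2377
G1 X0.00 Y0.00 E0.5838
G1 X5.99 Y16.44 E1.1294
G1 X-8.58 Y21.75 E1.6130
G1 X-12.83 Y10.08 E2.0002

At z = 2.4 mm: the cube is present — its section is the full 17.5×15.5 rectangle; the cone at (0, 15.5) (r1=6.5→r2=0.5) has section circumradius 5.082 here — a regular 6-gon; Subtracting the remaining from the first: starting from the 17.5×15.5 cube, the cone at (0, 15.5) partially overlaps it — only the 16.77 mm² overlap (of its 67.09 mm²) is removed, clipping the outline — 1 connected region; (rotated 70° about Z; rotation is an isometry so areas/perimeters/island counts are preserved). The outline is a single polygon with 6 vertices. Extrusion per mm of travel: 0.25 × 0.3 / (π × 0.875²) = 0.031181. Accumulating E over each segment gives final E = 2.0002.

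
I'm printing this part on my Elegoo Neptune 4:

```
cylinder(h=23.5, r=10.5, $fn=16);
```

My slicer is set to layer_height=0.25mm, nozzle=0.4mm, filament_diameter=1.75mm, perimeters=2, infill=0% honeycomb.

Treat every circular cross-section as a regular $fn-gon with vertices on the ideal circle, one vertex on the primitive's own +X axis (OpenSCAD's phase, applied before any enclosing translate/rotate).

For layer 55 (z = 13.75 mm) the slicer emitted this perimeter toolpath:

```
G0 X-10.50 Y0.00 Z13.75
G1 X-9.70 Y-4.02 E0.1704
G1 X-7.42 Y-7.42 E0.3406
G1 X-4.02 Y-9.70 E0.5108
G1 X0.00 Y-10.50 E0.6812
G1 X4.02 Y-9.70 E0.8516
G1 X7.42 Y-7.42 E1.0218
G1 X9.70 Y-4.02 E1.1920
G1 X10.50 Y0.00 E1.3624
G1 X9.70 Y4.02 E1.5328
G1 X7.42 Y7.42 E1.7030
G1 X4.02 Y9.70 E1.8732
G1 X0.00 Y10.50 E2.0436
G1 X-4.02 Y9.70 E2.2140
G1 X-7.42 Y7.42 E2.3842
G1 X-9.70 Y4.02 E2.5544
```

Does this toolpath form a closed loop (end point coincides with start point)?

Start point (G0): (-10.50, 0.00). End point (last G1): the path does not return to the start — open.

no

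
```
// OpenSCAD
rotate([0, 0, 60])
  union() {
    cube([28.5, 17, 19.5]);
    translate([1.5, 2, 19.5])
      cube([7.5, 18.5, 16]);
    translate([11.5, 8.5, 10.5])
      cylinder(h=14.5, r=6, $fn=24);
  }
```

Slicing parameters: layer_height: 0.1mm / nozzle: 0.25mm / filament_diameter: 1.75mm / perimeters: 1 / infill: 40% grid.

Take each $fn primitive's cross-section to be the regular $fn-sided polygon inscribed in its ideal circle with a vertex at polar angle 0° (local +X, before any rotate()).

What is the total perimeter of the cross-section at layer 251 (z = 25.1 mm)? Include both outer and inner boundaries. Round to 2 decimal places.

At z = 25.1 mm: the cube does not reach this height (z outside [0, 19.5]); the 7.5×18.5 cube at (1.5, 2) contributes its full rectangle (perimeter 52.00 mm); the cylinder at (11.5, 8.5) is absent (z outside [10.5, 25]); Combining (union): only the 7.5×18.5 cube at (1.5, 2) is present, so the union is just that shape — boundary = 52.00 mm; (whole slice rotated 60° about Z — lengths, areas and connectivity unchanged). Overall, the cross-section is a single solid region. Total boundary length (outer) = 52.00 mm.

52.00 mm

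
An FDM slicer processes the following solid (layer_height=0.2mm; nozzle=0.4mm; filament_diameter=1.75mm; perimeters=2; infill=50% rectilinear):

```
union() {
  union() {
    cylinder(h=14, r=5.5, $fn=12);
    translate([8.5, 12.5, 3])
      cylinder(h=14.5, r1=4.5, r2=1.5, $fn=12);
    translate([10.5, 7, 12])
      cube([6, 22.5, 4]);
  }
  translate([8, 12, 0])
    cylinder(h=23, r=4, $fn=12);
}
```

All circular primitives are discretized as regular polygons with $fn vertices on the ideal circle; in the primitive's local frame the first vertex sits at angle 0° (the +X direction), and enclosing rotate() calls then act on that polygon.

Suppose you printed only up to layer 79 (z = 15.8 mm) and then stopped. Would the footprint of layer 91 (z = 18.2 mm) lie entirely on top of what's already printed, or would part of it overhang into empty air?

Compare the two slices. At z = 15.8: the cylinder is not intersected at this z (z outside [0, 14]); the cone at (8.5, 12.5) (r1=4.5→r2=1.5) has section circumradius 1.852 here — a regular 12-gon (area = (12/2)·1.852²·sin(360°/12) = 10.29 mm²); the 6×22.5 cube at (10.5, 7) contributes its full rectangle (area 135.00 mm²); Merging all regions: the 2 present regions are separate (no shared area or edge), so areas and boundary lengths simply add and each stays a separate island — area = 145.29 mm²; the r=4 cylinder at (8, 12) contributes a regular 12-gon of circumradius 4 (area = (12/2)·4.000²·sin(360°/12) = 48.00 mm²); Merging all regions: the regions partially overlap — summed areas 193.29 mm² minus the doubly-counted overlap 16.14 mm² gives 177.14 mm² — area = 177.14 mm². At z = 18.2: the cylinder is absent (z outside [0, 14]); the cone at (8.5, 12.5) is not intersected at this z (z outside [3, 17.5]); the cube at (10.5, 7) is absent (z outside [12, 16]); Merging all regions: nothing is present at this height; the r=4 cylinder at (8, 12) contributes a regular 12-gon of circumradius 4 (area = (12/2)·4.000²·sin(360°/12) = 48.00 mm²); Combining (union): only the r=4 cylinder at (8, 12) is present, so the union is just that shape — area = 48.00 mm². Checking containment: the cross-section at z = 18.2 is a subset of the cross-section at z = 15.8.

entirely on top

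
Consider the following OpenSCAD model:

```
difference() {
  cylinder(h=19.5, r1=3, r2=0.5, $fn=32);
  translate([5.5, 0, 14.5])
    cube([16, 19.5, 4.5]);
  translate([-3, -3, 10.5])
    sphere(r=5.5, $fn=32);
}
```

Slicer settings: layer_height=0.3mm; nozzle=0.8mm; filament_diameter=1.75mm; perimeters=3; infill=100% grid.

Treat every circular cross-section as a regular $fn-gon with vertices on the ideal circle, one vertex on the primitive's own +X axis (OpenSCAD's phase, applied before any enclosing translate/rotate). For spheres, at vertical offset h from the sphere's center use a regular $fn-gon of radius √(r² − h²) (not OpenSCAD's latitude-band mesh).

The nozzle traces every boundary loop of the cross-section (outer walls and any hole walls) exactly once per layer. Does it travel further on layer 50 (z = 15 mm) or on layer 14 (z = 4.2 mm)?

Layer 50 (z = 15): the cone: at t=0.769 of its height the radius interpolates to r₁+(r₂−r₁)t = 1.077, giving a regular 32-gon of that circumradius (perimeter = 2·32·1.077·sin(180°/32) = 6.76 mm); the cube at (5.5, 0) (footprint 16×19.5) is included at this height (perimeter 71.00 mm); the r=5.5 sphere at (-3, -3) contributes a regular 32-gon of circumradius √(5.5²−4.5²) = 3.162 (perimeter = 2·32·3.162·sin(180°/32) = 19.84 mm); Subtracting the remaining from the first: starting from the cone, the 16×19.5 cube at (5.5, 0) misses the remaining region (no effect); the r=5.5 sphere at (-3, -3) misses the remaining region (no effect) — boundary = 6.76 mm. So its perimeter = 6.76 mm. Layer 14 (z = 4.2): the cone contributes a regular 32-gon of circumradius 2.462 (interpolated between r1=3 and r2=0.5 at t=0.215) (perimeter = 2·32·2.462·sin(180°/32) = 15.44 mm); the cube at (5.5, 0) is not intersected at this z (z outside [14.5, 19]); the sphere at (-3, -3) is absent (|z−center|=6.300 > r=5.5); After the difference (first − rest): none of the subtracted shapes is present at this height, so the cone is unchanged — boundary = 15.44 mm. So its perimeter = 15.44 mm. Layer 14 is larger (15.44 vs 6.76 mm).

layer 14 (z = 4.2 mm)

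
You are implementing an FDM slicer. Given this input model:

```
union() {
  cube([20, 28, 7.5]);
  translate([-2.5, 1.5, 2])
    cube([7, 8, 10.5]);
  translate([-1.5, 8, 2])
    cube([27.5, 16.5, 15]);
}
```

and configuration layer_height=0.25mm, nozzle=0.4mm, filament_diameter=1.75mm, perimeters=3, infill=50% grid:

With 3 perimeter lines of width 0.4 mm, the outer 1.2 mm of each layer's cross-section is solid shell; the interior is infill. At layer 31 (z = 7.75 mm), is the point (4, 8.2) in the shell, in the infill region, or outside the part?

shell

At z = 7.75 mm: the cube is not intersected at this z (z outside [0, 7.5]); the cube at (-2.5, 1.5) is present — its section is the full 7×8 rectangle; the cube at (-1.5, 8) is present — its section is the full 27.5×16.5 rectangle; Merging all regions: the regions partially overlap (shared area 9.00 mm²), so overlapping operands fuse into one piece — 1 connected region. Overall, the cross-section is a single solid region. The nearest boundary edge runs (26.00, 8.00)→(4.50, 8.00); distance from the point to it = 0.54 mm. The point is inside the cross-section, 0.54 mm from the nearest boundary — within the 1.2 mm shell band (3 × 0.4).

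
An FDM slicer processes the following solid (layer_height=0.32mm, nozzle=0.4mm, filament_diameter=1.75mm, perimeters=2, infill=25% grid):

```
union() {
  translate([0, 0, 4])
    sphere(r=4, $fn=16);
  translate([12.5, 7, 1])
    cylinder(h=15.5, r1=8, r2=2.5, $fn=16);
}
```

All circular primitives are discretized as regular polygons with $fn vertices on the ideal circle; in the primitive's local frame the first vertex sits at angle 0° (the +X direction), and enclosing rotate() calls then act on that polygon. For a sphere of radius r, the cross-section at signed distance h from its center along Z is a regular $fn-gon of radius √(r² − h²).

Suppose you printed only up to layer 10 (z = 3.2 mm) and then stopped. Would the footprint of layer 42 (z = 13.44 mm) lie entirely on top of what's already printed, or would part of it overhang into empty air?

Compare the two slices. At z = 3.2: the r=4 sphere contributes a regular 16-gon of circumradius √(4²−0.8²) = 3.919 (area = (16/2)·3.919²·sin(360°/16) = 47.02 mm²); the cone at (12.5, 7) (r1=8→r2=2.5) has section circumradius 7.219 here — a regular 16-gon (area = (16/2)·7.219²·sin(360°/16) = 159.56 mm²); Taking the union: the 2 present regions are separate (no shared area or edge), so areas and boundary lengths simply add and each stays a separate island — area = 206.59 mm². At z = 13.44: the sphere is absent (|z−center|=9.440 > r=4); the cone at (12.5, 7) contributes a regular 16-gon of circumradius 3.586 (interpolated between r1=8 and r2=2.5 at t=0.803) (area = (16/2)·3.586²·sin(360°/16) = 39.36 mm²); Combining (union): only the cone at (12.5, 7) is present, so the union is just that shape — area = 39.36 mm². Checking containment: the cross-section at z = 13.44 is a subset of the cross-section at z = 3.2.

entirely on top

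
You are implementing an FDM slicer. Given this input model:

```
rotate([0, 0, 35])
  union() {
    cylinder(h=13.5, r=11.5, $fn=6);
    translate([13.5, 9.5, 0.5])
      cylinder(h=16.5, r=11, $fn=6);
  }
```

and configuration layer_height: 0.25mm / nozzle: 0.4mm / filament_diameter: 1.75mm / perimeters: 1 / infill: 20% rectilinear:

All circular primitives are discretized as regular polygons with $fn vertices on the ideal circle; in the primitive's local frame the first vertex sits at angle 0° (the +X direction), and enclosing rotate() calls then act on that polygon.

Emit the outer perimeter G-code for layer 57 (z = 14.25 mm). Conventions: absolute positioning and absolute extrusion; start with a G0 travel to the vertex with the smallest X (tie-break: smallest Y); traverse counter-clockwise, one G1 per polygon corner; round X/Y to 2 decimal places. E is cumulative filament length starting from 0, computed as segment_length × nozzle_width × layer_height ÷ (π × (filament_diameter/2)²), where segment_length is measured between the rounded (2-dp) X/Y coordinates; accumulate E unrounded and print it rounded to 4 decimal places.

G0 X-4.36 Y20.17 Z14.25
G1 X-3.40 Y9.22 E0.4570
G1 X6.57 Y4.57 E0.9144
G1 X15.58 Y10.88 E1.3717
G1 X14.62 Y21.83 E1.8287
G1 X4.65 Y26.48 E2.2861
G1 X-4.36 Y20.17 E2.7434

At z = 14.25 mm: the cylinder does not reach this height (z outside [0, 13.5]); the r=11 cylinder at (13.5, 9.5) gives a regular 6-gon of circumradius 11 (constant along its height); Taking the union: only the r=11 cylinder at (13.5, 9.5) is present, so the union is just that shape — 1 connected region; (rotated 35° about Z; rotation is an isometry so areas/perimeters/island counts are preserved). The outline is a single polygon with 6 vertices. Extrusion per mm of travel: 0.4 × 0.25 / (π × 0.875²) = 0.041575. Accumulating E over each segment gives final E = 2.7434.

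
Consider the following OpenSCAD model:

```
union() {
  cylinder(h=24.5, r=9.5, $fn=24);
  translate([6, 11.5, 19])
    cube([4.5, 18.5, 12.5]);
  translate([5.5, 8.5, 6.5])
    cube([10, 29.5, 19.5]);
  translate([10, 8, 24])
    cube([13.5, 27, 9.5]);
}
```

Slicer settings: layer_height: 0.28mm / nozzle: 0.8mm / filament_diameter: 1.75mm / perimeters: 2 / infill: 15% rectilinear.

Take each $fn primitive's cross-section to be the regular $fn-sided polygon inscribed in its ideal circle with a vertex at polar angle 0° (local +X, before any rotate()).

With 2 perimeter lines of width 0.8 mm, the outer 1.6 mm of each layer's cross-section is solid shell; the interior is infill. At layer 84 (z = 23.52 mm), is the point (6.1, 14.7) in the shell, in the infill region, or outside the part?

shell

At z = 23.52 mm: the r=9.5 cylinder gives a regular 24-gon of circumradius 9.5 (constant along its height); the 4.5×18.5 cube at (6, 11.5) contributes its full rectangle; the cube at (5.5, 8.5) (footprint 10×29.5) is included at this height; the cube at (10, 8) is absent (z outside [24, 33.5]); Combining (union): the regions partially overlap (shared area 83.25 mm²), so overlapping operands fuse into one piece — 2 connected regions. Overall, the cross-section has 2 separate islands. The nearest boundary edge runs (5.50, 8.50)→(5.50, 38.00); distance from the point to it = 0.60 mm. (Shell/infill is judged within the island containing the point — the largest one.) The point is inside the cross-section, 0.60 mm from the nearest boundary — within the 1.6 mm shell band (2 × 0.8).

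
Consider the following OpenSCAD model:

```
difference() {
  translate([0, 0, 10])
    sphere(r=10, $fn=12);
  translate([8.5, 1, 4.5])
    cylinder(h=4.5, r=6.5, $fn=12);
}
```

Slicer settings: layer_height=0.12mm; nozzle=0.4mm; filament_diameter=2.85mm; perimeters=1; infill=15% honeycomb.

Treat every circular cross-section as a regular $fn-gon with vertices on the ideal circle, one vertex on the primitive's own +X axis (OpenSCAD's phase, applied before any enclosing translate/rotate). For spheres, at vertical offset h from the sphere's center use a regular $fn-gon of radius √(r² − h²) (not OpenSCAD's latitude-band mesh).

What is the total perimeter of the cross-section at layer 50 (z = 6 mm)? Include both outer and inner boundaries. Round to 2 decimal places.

At z = 6 mm: the r=10 sphere contributes a regular 12-gon of circumradius √(10²−4²) = 9.165 (perimeter = 2·12·9.165·sin(180°/12) = 56.93 mm); the cylinder at (8.5, 1): section is a regular 12-gon, circumradius r=6.5 (perimeter = 2·12·6.500·sin(180°/12) = 40.38 mm); Taking the first minus the rest: starting from the r=10 sphere, the r=6.5 cylinder at (8.5, 1) partially overlaps it — only the 58.52 mm² overlap (of its 126.75 mm²) is removed, clipping the outline — boundary = 59.64 mm. Overall, the cross-section is a single solid region. Total boundary length (outer) = 59.64 mm.

59.64 mm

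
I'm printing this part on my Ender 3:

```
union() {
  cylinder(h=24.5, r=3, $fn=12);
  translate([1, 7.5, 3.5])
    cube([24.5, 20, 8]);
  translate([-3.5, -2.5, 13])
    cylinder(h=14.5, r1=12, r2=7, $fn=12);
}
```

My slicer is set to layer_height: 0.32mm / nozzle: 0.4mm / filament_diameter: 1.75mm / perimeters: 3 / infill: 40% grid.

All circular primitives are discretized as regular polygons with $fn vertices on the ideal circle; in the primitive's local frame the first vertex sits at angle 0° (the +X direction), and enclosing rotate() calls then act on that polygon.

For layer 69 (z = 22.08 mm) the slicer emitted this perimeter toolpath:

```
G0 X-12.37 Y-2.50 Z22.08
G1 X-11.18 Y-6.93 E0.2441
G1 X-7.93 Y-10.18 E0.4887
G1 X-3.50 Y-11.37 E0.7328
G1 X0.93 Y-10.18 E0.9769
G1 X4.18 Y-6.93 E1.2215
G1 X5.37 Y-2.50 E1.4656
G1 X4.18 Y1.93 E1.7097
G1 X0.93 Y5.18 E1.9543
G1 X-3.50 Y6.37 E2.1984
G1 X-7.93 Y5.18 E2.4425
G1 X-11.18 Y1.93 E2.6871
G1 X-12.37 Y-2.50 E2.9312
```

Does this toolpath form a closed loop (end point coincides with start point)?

Start point (G0): (-12.37, -2.50). End point (last G1): the path returns to the start — closed.

yes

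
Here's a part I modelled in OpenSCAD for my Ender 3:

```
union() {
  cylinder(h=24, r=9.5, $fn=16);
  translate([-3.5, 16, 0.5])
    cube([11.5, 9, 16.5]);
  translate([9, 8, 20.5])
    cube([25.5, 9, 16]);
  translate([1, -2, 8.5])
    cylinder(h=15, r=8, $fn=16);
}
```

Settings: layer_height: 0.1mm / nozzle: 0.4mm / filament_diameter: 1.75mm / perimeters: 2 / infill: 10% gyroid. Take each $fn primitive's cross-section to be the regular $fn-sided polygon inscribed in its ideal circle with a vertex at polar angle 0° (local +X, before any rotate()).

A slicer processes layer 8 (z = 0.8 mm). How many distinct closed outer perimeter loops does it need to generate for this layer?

2

At z = 0.8 mm: the cylinder: section is a regular 16-gon, circumradius r=9.5; the cube at (-3.5, 16) (footprint 11.5×9) is included at this height; the cube at (9, 8) is absent (z outside [20.5, 36.5]); the cylinder at (1, -2) is absent (z outside [8.5, 23.5]); Combining (union): the 2 present regions are separate (no shared area or edge), so areas and boundary lengths simply add and each stays a separate island — 2 connected regions. The result has 2 disconnected regions.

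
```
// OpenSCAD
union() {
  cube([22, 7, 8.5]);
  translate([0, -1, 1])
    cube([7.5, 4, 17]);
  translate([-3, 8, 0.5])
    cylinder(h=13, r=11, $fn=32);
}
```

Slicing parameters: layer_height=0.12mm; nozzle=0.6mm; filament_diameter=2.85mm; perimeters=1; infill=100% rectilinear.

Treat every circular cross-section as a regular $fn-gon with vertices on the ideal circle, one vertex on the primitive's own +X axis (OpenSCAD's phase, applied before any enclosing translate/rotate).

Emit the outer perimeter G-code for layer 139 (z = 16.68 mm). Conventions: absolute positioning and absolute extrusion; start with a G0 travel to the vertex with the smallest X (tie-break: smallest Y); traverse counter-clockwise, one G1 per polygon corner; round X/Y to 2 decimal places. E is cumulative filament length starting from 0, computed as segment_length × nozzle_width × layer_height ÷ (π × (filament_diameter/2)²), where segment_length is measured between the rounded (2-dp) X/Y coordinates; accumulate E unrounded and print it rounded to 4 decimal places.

G0 X0.00 Y-1.00 Z16.68
G1 X7.50 Y-1.00 E0.0846
G1 X7.50 Y3.00 E0.1298
G1 X0.00 Y3.00 E0.2144
G1 X0.00 Y-1.00 E0.2596

At z = 16.68 mm: the cube is not intersected at this z (z outside [0, 8.5]); the cube at (0, -1) is present — its section is the full 7.5×4 rectangle; the cylinder at (-3, 8) is not intersected at this z (z outside [0.5, 13.5]); Merging all regions: only the 7.5×4 cube at (0, -1) is present, so the union is just that shape — 1 connected region. The outline is a single polygon with 4 vertices. Extrusion per mm of travel: 0.6 × 0.12 / (π × 1.425²) = 0.011286. Accumulating E over each segment gives final E = 0.2596.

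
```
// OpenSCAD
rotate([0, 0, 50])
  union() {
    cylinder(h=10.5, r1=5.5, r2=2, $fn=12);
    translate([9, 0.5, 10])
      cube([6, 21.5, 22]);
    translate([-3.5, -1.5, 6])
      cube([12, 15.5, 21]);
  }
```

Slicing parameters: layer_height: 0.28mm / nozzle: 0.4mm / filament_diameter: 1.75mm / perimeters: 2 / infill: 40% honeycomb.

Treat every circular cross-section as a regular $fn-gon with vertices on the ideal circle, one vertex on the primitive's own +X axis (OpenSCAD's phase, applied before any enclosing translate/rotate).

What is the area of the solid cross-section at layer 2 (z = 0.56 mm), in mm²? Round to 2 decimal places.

At z = 0.56 mm: the cone contributes a regular 12-gon of circumradius 5.313 (interpolated between r1=5.5 and r2=2 at t=0.053) (area = (12/2)·5.313²·sin(360°/12) = 84.69 mm²); the cube at (9, 0.5) is absent (z outside [10, 32]); the cube at (-3.5, -1.5) is not intersected at this z (z outside [6, 27]); Taking the union: only the cone is present, so the union is just that shape — area = 84.69 mm²; (whole slice rotated 50° about Z — lengths, areas and connectivity unchanged). Overall, the cross-section is a single solid region. Net area = 84.69 mm².

84.69 mm²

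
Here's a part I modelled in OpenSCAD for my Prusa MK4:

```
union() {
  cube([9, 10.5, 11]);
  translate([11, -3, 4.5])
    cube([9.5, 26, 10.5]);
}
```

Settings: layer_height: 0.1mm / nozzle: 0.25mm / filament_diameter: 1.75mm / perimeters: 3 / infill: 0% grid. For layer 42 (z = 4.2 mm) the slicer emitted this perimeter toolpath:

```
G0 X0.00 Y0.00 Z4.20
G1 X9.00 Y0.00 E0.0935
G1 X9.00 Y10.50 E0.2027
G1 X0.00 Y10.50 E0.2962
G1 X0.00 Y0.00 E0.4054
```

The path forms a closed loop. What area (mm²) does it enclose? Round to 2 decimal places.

Apply the shoelace formula to the sequence of (X, Y) vertices; enclosed area = 94.50 mm².

94.50 mm²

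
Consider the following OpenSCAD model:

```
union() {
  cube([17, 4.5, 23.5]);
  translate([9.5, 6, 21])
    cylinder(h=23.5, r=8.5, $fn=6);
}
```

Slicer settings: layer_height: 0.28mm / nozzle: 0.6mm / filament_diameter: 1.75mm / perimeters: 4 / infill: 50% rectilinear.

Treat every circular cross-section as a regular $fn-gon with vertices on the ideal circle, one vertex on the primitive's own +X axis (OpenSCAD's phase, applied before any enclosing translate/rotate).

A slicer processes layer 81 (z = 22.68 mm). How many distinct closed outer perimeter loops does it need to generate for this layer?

At z = 22.68 mm: the 17×4.5 cube contributes its full rectangle; the cylinder at (9.5, 6): section is a regular 6-gon, circumradius r=8.5; Combining (union): the regions partially overlap (shared area 57.00 mm²), so overlapping operands fuse into one piece — 1 connected region. The result has 1 disconnected region.

1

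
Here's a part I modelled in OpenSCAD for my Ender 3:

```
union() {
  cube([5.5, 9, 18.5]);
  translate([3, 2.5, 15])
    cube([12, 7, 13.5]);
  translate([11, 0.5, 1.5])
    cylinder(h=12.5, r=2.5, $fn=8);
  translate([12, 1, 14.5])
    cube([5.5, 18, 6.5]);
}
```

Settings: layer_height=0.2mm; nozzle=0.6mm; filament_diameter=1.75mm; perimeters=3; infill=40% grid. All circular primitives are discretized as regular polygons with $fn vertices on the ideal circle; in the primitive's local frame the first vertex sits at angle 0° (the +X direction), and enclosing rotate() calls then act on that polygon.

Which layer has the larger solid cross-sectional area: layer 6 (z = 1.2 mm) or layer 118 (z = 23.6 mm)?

Layer 6 (z = 1.2): the 5.5×9 cube contributes its full rectangle (area 49.50 mm²); the cube at (3, 2.5) does not reach this height (z outside [15, 28.5]); the cylinder at (11, 0.5) is not intersected at this z (z outside [1.5, 14]); the cube at (12, 1) is absent (z outside [14.5, 21]); Merging all regions: only the 5.5×9 cube is present, so the union is just that shape — area = 49.50 mm². So its area = 49.50 mm². Layer 118 (z = 23.6): the cube is not intersected at this z (z outside [0, 18.5]); the cube at (3, 2.5) is present — its section is the full 12×7 rectangle (area 84.00 mm²); the cylinder at (11, 0.5) is not intersected at this z (z outside [1.5, 14]); the cube at (12, 1) is absent (z outside [14.5, 21]); Taking the union: only the 12×7 cube at (3, 2.5) is present, so the union is just that shape — area = 84.00 mm². So its area = 84.00 mm². Layer 118 is larger (84.00 vs 49.50 mm²).

layer 118 (z = 23.6 mm)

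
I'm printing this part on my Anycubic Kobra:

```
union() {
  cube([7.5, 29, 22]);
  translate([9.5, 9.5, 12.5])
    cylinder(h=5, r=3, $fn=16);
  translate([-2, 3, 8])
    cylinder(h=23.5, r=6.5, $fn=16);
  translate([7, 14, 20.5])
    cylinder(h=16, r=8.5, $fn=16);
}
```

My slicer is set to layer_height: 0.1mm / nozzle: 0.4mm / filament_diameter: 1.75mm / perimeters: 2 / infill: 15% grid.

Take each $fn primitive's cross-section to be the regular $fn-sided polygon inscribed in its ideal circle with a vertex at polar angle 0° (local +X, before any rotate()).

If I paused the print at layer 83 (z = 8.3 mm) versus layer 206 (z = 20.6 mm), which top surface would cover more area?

layer 206 (z = 20.6 mm)

Layer 83 (z = 8.3): the cube is present — its section is the full 7.5×29 rectangle (area 217.50 mm²); the cylinder at (9.5, 9.5) does not reach this height (z outside [12.5, 17.5]); the r=6.5 cylinder at (-2, 3) gives a regular 16-gon of circumradius 6.5 (constant along its height) (area = (16/2)·6.500²·sin(360°/16) = 129.35 mm²); the cylinder at (7, 14) is not intersected at this z (z outside [20.5, 36.5]); Merging all regions: the regions partially overlap — summed areas 346.85 mm² minus the doubly-counted overlap 32.28 mm² gives 314.57 mm² — area = 314.57 mm². So its area = 314.57 mm². Layer 206 (z = 20.6): the cube (footprint 7.5×29) is included at this height (area 217.50 mm²); the cylinder at (9.5, 9.5) is absent (z outside [12.5, 17.5]); the cylinder at (-2, 3): section is a regular 16-gon, circumradius r=6.5 (area = (16/2)·6.500²·sin(360°/16) = 129.35 mm²); the r=8.5 cylinder at (7, 14) gives a regular 16-gon of circumradius 8.5 (constant along its height) (area = (16/2)·8.500²·sin(360°/16) = 221.19 mm²); Taking the union: the regions partially overlap — summed areas 568.04 mm² minus the doubly-counted overlap 142.58 mm² gives 425.46 mm² — area = 425.46 mm². So its area = 425.46 mm². Layer 206 is larger (425.46 vs 314.57 mm²).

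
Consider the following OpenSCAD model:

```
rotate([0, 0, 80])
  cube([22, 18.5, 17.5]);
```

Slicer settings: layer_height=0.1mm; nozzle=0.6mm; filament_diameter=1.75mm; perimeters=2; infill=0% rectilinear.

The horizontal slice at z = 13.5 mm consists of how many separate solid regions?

At z = 13.5 mm: the 22×18.5 cube contributes its full rectangle; (whole slice rotated 80° about Z — lengths, areas and connectivity unchanged). The result has 1 disconnected region.

1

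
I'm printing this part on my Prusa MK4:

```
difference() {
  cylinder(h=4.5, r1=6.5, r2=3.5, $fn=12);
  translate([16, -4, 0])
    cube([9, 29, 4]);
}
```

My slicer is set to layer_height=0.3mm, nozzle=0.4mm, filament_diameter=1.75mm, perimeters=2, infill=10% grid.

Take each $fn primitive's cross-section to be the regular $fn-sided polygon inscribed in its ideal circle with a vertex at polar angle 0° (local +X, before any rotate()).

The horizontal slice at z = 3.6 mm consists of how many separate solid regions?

At z = 3.6 mm: the cone contributes a regular 12-gon of circumradius 4.100 (interpolated between r1=6.5 and r2=3.5 at t=0.800); the cube at (16, -4) (footprint 9×29) is included at this height; After the difference (first − rest): starting from the cone, the 9×29 cube at (16, -4) misses the remaining region (no effect) — 1 connected region. The result has 1 disconnected region.

1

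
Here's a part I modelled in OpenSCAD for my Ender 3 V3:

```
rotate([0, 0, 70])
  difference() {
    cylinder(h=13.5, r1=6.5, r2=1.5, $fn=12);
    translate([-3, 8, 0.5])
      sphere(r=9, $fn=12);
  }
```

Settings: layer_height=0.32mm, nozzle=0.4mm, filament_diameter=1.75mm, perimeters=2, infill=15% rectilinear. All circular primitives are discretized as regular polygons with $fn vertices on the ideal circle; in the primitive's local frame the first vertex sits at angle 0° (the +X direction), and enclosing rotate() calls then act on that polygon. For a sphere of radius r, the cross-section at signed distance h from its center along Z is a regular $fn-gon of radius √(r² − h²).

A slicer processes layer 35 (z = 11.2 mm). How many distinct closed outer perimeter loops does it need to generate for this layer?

1

At z = 11.2 mm: the cone contributes a regular 12-gon of circumradius 2.352 (interpolated between r1=6.5 and r2=1.5 at t=0.830); the sphere at (-3, 8) is absent (|z−center|=10.700 > r=9); After the difference (first − rest): none of the subtracted shapes is present at this height, so the cone is unchanged — 1 connected region; (whole slice rotated 70° about Z — lengths, areas and connectivity unchanged). The result has 1 disconnected region.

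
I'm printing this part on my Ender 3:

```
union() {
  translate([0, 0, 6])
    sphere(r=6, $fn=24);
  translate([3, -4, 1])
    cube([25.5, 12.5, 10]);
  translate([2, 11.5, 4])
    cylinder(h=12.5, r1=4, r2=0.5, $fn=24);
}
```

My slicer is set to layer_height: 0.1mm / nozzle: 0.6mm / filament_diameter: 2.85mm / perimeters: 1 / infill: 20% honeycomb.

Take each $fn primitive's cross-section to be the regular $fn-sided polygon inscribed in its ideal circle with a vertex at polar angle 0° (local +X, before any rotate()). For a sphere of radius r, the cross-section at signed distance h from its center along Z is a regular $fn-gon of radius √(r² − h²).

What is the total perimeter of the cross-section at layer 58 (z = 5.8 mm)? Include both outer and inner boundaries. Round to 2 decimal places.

At z = 5.8 mm: the r=6 sphere slices to a regular 24-gon of circumradius 5.997 (√(r²−h²) with h=0.2 from center) (perimeter = 2·24·5.997·sin(180°/24) = 37.57 mm); the cube at (3, -4) (footprint 25.5×12.5) is included at this height (perimeter 76.00 mm); the cone at (2, 11.5): at t=0.144 of its height the radius interpolates to r₁+(r₂−r₁)t = 3.496, giving a regular 24-gon of that circumradius (perimeter = 2·24·3.496·sin(180°/24) = 21.90 mm); Merging all regions: the regions partially overlap (shared area 20.87 mm²), so the edge portions inside another operand are dropped and the merged outline is re-measured after clipping — boundary = 112.23 mm. Overall, the cross-section is a single solid region. Total boundary length (outer) = 112.23 mm.

112.23 mm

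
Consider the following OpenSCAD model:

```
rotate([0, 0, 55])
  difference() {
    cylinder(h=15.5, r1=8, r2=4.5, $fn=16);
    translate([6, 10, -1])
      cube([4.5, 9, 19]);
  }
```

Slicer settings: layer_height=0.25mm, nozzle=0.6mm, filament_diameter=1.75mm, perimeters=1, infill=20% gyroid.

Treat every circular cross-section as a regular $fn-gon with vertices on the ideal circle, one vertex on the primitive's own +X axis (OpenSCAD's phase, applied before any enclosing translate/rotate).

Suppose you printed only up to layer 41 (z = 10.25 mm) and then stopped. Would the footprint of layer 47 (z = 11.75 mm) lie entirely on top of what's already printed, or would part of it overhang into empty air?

Compare the two slices. At z = 10.25: the cone contributes a regular 16-gon of circumradius 5.685 (interpolated between r1=8 and r2=4.5 at t=0.661) (area = (16/2)·5.685²·sin(360°/16) = 98.96 mm²); the 4.5×9 cube at (6, 10) contributes its full rectangle (area 40.50 mm²); After the difference (first − rest): starting from the cone (98.96 mm²), the 4.5×9 cube at (6, 10) misses the remaining region (no effect) — area = 98.96 mm²; (rotated 55° about Z; rotation is an isometry so areas/perimeters/island counts are preserved). At z = 11.75: the cone contributes a regular 16-gon of circumradius 5.347 (interpolated between r1=8 and r2=4.5 at t=0.758) (area = (16/2)·5.347²·sin(360°/16) = 87.52 mm²); the 4.5×9 cube at (6, 10) contributes its full rectangle (area 40.50 mm²); Taking the first minus the rest: starting from the cone (87.52 mm²), the 4.5×9 cube at (6, 10) misses the remaining region (no effect) — area = 87.52 mm²; (rotated 55° about Z; rotation is an isometry so areas/perimeters/island counts are preserved). Checking containment: the cross-section at z = 11.75 is a subset of the cross-section at z = 10.25.

entirely on top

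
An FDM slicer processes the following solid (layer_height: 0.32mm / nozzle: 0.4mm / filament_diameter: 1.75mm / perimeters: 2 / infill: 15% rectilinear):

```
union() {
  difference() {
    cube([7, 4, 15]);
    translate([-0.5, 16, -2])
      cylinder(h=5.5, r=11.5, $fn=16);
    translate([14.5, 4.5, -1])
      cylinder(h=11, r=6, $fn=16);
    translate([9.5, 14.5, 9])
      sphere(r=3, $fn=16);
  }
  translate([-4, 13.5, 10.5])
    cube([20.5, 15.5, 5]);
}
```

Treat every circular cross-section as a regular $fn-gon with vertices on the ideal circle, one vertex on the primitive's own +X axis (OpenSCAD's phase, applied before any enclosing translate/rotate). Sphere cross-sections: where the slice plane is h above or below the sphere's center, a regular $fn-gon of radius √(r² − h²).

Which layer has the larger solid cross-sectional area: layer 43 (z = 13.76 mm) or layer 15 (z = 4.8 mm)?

layer 43 (z = 13.76 mm)

Layer 43 (z = 13.76): the 7×4 cube contributes its full rectangle (area 28.00 mm²); the cylinder at (-0.5, 16) does not reach this height (z outside [-2, 3.5]); the cylinder at (14.5, 4.5) is not intersected at this z (z outside [-1, 10]); the sphere at (9.5, 14.5) is not intersected at this z (|z−center|=4.760 > r=3); Subtracting the remaining from the first: none of the subtracted shapes is present at this height, so the 7×4 cube is unchanged — area = 28.00 mm²; the cube at (-4, 13.5) is present — its section is the full 20.5×15.5 rectangle (area 317.75 mm²); Taking the union: the 2 present regions are separate (no shared area or edge), so areas and boundary lengths simply add and each stays a separate island — area = 345.75 mm². So its area = 345.75 mm². Layer 15 (z = 4.8): the cube (footprint 7×4) is included at this height (area 28.00 mm²); the cylinder at (-0.5, 16) is not intersected at this z (z outside [-2, 3.5]); the r=6 cylinder at (14.5, 4.5) contributes a regular 16-gon of circumradius 6 (area = (16/2)·6.000²·sin(360°/16) = 110.21 mm²); the sphere at (9.5, 14.5) does not reach this height (|z−center|=4.200 > r=3); Subtracting the remaining from the first: starting from the 7×4 cube (28.00 mm²), the r=6 cylinder at (14.5, 4.5) misses the remaining region (no effect) — area = 28.00 mm²; the cube at (-4, 13.5) is not intersected at this z (z outside [10.5, 15.5]); Merging all regions: only that combined region is present, so the union is just that shape — area = 28.00 mm². So its area = 28.00 mm². Layer 43 is larger (345.75 vs 28.00 mm²).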